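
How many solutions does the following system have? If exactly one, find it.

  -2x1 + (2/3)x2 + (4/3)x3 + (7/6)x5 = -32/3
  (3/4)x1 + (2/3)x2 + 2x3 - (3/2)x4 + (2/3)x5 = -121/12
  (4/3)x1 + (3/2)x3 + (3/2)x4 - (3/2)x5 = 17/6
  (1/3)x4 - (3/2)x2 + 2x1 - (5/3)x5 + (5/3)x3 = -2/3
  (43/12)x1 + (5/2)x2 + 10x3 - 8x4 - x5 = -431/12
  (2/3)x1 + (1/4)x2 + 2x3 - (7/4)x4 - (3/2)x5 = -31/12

Row-reduce:
R1 ← R1 / (-2).
R2 ← R2 − 3/4·R1.
R3 ← R3 − 4/3·R1.
R4 ← R4 − 2·R1.
R5 ← R5 − 43/12·R1.
R6 ← R6 − 2/3·R1.
R2 ← R2 / (11/12).
R1 ← R1 + 1/3·R2.
R3 ← R3 − 4/9·R2.
R4 ← R4 + 5/6·R2.
R5 ← R5 − 133/36·R2.
R6 ← R6 − 17/36·R2.
R3 ← R3 / (233/198).
R1 ← R1 − 8/33·R3.
R2 ← R2 − 30/11·R3.
R4 ← R4 − 58/11·R3.
R5 ← R5 − 229/99·R3.
R6 ← R6 − 229/198·R3.
R4 ← R4 / (-7696/699).
R1 ← R1 + 234/233·R4.
R2 ← R2 + 1584/233·R4.
R3 ← R3 − 441/233·R4.
R5 ← R5 + 2951/466·R4.
R6 ← R6 + 2951/932·R4.
R5 ← R5 / (-41853/9472).
R1 ← R1 + 1143/2368·R5.
R2 ← R2 − 1265/3848·R5.
R3 ← R3 + 825/61568·R5.
R4 ← R4 + 34327/61568·R5.
R6 ← R6 + 41853/18944·R5.
Row 6 reduces to 0 = 1/4, a contradiction. The system is inconsistent.

no solution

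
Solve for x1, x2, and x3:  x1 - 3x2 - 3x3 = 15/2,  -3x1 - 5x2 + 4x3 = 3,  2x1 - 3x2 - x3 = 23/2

Row-reduce the augmented matrix:
R2 ← R2 + 3·R1.
R3 ← R3 − 2·R1.
R2 ← R2 / (-14).
R1 ← R1 + 3·R2.
R3 ← R3 − 3·R2.
R3 ← R3 / (55/14).
R1 ← R1 + 27/14·R3.
R2 ← R2 − 5/14·R3.
Reading off the reduced rows gives x1 = 3, x2 = -2, x3 = 1/2.

x1 = 3, x2 = -2, x3 = 1/2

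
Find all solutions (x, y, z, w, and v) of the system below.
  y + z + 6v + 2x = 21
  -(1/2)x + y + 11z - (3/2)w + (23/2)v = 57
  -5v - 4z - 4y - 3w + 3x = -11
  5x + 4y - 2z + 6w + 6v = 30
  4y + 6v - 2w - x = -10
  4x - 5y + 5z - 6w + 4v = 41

Row-reduce:
R1 ← R1 / (2).
R2 ← R2 + 1/2·R1.
R3 ← R3 − 3·R1.
R4 ← R4 − 5·R1.
R5 ← R5 + 1·R1.
R6 ← R6 − 4·R1.
R2 ← R2 / (5/4).
R1 ← R1 − 1/2·R2.
R3 ← R3 + 11/2·R2.
R4 ← R4 − 3/2·R2.
R5 ← R5 − 9/2·R2.
R6 ← R6 + 7·R2.
R3 ← R3 / (44).
R1 ← R1 + 4·R3.
R2 ← R2 − 9·R3.
R4 ← R4 + 18·R3.
R5 ← R5 + 40·R3.
R6 ← R6 − 66·R3.
R4 ← R4 / (213/55).
R1 ← R1 + 3/11·R4.
R2 ← R2 − 42/55·R4.
R3 ← R3 + 12/55·R4.
R5 ← R5 + 293/55·R4.
R5 ← R5 / (-572/71).
R1 ← R1 − 88/71·R5.
R2 ← R2 − 208/71·R5.
R3 ← R3 − 42/71·R5.
R4 ← R4 + 127/71·R5.
Row 6 reduces to 0 = 1/2, a contradiction. The system is inconsistent.

no solution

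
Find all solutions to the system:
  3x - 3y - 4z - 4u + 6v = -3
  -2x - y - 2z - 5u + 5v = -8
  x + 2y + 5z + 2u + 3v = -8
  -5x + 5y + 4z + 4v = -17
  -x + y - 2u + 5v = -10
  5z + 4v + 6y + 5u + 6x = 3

Row-reduce the augmented matrix:
R1 ← R1 / (3).
R2 ← R2 + 2·R1.
R3 ← R3 − 1·R1.
R4 ← R4 + 5·R1.
R5 ← R5 + 1·R1.
R6 ← R6 − 6·R1.
R2 ← R2 / (-3).
R1 ← R1 + 1·R2.
R3 ← R3 − 3·R2.
R6 ← R6 − 12·R2.
R3 ← R3 / (5/3).
R1 ← R1 − 2/9·R3.
R2 ← R2 − 14/9·R3.
R4 ← R4 + 8/3·R3.
R5 ← R5 + 4/3·R3.
R6 ← R6 + 17/3·R3.
R4 ← R4 / (-68/5).
R1 ← R1 − 9/5·R4.
R2 ← R2 − 33/5·R4.
R3 ← R3 + 13/5·R4.
R5 ← R5 + 34/5·R4.
R6 ← R6 + 162/5·R4.
Swap R5 and R6.
R5 ← R5 / (-161/17).
R1 ← R1 − 167/102·R5.
R2 ← R2 − 227/102·R5.
R3 ← R3 − 9/34·R5.
R4 ← R4 + 75/34·R5.
R6 reduces to 0 = 0, so the extra equation is consistent.
Reading off the reduced rows gives x = 3, y = 2, z = 0, u = -3, v = -3.

x = 3, y = 2, z = 0, u = -3, v = -3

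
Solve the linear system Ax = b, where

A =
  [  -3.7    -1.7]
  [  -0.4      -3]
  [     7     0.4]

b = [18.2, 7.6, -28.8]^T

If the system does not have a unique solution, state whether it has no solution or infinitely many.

x_1 = -4, x_2 = -2

Row-reduce the augmented matrix:
R1 ← R1 / (-37/10).
R2 ← R2 + 2/5·R1.
R3 ← R3 − 7·R1.
R2 ← R2 / (-521/185).
R1 ← R1 − 17/37·R2.
R3 ← R3 + 521/185·R2.
R3 reduces to 0 = 0, so the extra equation is consistent.
Reading off the reduced rows gives x_1 = -4, x_2 = -2.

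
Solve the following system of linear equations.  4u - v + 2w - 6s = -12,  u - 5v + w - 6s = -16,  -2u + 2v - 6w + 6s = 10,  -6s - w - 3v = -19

u = 1, v = 0, w = 1, s = 3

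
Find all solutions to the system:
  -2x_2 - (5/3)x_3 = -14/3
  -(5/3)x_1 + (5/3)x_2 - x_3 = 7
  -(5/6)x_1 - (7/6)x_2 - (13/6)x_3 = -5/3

Row-reduce:
Swap R1 and R2.
R1 ← R1 / (-5/3).
R3 ← R3 + 5/6·R1.
R2 ← R2 / (-2).
R1 ← R1 + 1·R2.
R3 ← R3 + 2·R2.
Row 3 reduces to 0 = -1/2, a contradiction. The system is inconsistent.

no solution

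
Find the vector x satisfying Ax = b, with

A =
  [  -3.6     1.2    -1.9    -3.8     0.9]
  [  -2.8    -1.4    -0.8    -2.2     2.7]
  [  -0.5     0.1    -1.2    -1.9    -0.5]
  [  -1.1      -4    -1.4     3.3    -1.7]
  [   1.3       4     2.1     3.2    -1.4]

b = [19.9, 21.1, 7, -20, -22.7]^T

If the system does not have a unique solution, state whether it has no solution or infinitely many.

Row-reduce the augmented matrix:
R1 ← R1 / (-18/5).
R2 ← R2 + 14/5·R1.
R3 ← R3 + 1/2·R1.
R4 ← R4 + 11/10·R1.
R5 ← R5 − 13/10·R1.
R2 ← R2 / (-7/3).
R1 ← R1 + 1/3·R2.
R3 ← R3 + 1/15·R2.
R4 ← R4 + 131/30·R2.
R5 ← R5 − 133/30·R2.
R3 ← R3 / (-4013/4200).
R1 ← R1 − 181/420·R3.
R2 ← R2 + 61/210·R3.
R4 ← R4 + 2923/1400·R3.
R5 ← R5 − 1621/600·R3.
R4 ← R4 / (48901/8026).
R1 ← R1 − 1280/4013·R4.
R2 ← R2 − 401/4013·R4.
R3 ← R3 − 5854/4013·R4.
R5 ← R5 + 13599/20065·R4.
R5 ← R5 / (1594029/4890100).
R1 ← R1 + 60841/97802·R5.
R2 ← R2 + 141919/244505·R5.
R3 ← R3 − 422024/244505·R5.
R4 ← R4 + 339281/489010·R5.
Reading off the reduced rows gives x_1 = 1, x_2 = 0, x_3 = -2, x_4 = -4, x_5 = 5.

x_1 = 1, x_2 = 0, x_3 = -2, x_4 = -4, x_5 = 5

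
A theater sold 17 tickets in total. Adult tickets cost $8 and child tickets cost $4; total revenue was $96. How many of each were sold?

adult tickets: 7, child tickets: 10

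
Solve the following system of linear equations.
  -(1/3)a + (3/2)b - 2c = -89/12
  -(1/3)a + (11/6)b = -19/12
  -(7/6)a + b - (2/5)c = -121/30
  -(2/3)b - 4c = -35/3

a = 2, b = -1/2, c = 3

Row-reduce the augmented matrix:
R1 ← R1 / (-1/3).
R2 ← R2 + 1/3·R1.
R3 ← R3 + 7/6·R1.
R2 ← R2 / (1/3).
R1 ← R1 + 9/2·R2.
R3 ← R3 + 17/4·R2.
R4 ← R4 + 2/3·R2.
R3 ← R3 / (321/10).
R1 ← R1 − 33·R3.
R2 ← R2 − 6·R3.
R4 reduces to 0 = 0, so the extra equation is consistent.
Reading off the reduced rows gives a = 2, b = -1/2, c = 3.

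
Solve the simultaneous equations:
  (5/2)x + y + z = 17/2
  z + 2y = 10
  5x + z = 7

infinitely many solutions

Row-reduce:
R1 ← R1 / (5/2).
R3 ← R3 − 5·R1.
R2 ← R2 / (2).
R1 ← R1 − 2/5·R2.
R3 ← R3 + 2·R2.
Rank is 2 with 3 unknowns, leaving z free.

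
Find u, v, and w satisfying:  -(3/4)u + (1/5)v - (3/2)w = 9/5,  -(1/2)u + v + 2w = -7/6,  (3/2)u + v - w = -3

Row-reduce the augmented matrix:
R1 ← R1 / (-3/4).
R2 ← R2 + 1/2·R1.
R3 ← R3 − 3/2·R1.
R2 ← R2 / (13/15).
R1 ← R1 + 4/15·R2.
R3 ← R3 − 7/5·R2.
R3 ← R3 / (-115/13).
R1 ← R1 − 38/13·R3.
R2 ← R2 − 45/13·R3.
Reading off the reduced rows gives u = -5/3, v = -1, w = -1/2.

u = -5/3, v = -1, w = -1/2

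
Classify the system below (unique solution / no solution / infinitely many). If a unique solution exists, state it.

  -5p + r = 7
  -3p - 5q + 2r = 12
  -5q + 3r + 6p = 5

Row-reduce the augmented matrix:
R1 ← R1 / (-5).
R2 ← R2 + 3·R1.
R3 ← R3 − 6·R1.
R2 ← R2 / (-5).
R3 ← R3 + 5·R2.
R3 ← R3 / (14/5).
R1 ← R1 + 1/5·R3.
R2 ← R2 + 7/25·R3.
Reading off the reduced rows gives p = -1, q = -1, r = 2.

p = -1, q = -1, r = 2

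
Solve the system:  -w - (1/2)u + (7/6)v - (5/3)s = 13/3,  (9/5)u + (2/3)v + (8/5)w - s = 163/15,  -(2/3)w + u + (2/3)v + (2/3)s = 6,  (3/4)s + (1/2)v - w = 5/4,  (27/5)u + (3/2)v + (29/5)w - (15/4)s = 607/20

no solution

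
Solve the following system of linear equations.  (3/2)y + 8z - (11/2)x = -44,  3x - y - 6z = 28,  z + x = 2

Row-reduce:
R1 ← R1 / (-11/2).
R2 ← R2 − 3·R1.
R3 ← R3 − 1·R1.
R2 ← R2 / (-2/11).
R1 ← R1 + 3/11·R2.
R3 ← R3 − 3/11·R2.
Rank is 2 with 3 unknowns, leaving z free.

infinitely many solutions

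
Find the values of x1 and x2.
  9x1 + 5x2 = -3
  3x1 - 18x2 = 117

Row-reduce the augmented matrix:
R1 ← R1 / (9).
R2 ← R2 − 3·R1.
R2 ← R2 / (-59/3).
R1 ← R1 − 5/9·R2.
Reading off the reduced rows gives x1 = 3, x2 = -6.

x1 = 3, x2 = -6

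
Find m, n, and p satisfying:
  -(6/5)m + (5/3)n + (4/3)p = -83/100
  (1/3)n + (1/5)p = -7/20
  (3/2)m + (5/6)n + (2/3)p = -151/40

m = -8/5, n = 3/4, p = -3

Row-reduce the augmented matrix:
R1 ← R1 / (-6/5).
R3 ← R3 − 3/2·R1.
R2 ← R2 / (1/3).
R1 ← R1 + 25/18·R2.
R3 ← R3 − 35/12·R2.
R3 ← R3 / (7/12).
R1 ← R1 + 5/18·R3.
R2 ← R2 − 3/5·R3.
Reading off the reduced rows gives m = -8/5, n = 3/4, p = -3.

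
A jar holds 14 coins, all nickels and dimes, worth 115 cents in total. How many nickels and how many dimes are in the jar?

Let n = nickels, d = dimes.
  n + d = 14
  5n + 10d = 115
From equation 1: n = 14 − d.
Substitute into equation 2 and solve: d = 9.
Then n = 5.

nickels: 5, dimes: 9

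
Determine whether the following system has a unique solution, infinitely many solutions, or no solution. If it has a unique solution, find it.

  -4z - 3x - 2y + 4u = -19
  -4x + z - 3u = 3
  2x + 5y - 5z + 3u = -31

infinitely many solutions

Row-reduce:
R1 ← R1 / (-3).
R2 ← R2 + 4·R1.
R3 ← R3 − 2·R1.
R2 ← R2 / (8/3).
R1 ← R1 − 2/3·R2.
R3 ← R3 − 11/3·R2.
R3 ← R3 / (-131/8).
R1 ← R1 + 1/4·R3.
R2 ← R2 − 19/8·R3.
Rank is 3 with 4 unknowns, leaving u free.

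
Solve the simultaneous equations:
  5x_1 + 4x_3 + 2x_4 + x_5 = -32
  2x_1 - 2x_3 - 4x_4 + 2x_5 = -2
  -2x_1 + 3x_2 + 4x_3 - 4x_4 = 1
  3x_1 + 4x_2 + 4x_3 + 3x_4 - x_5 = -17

Row-reduce:
R1 ← R1 / (5).
R2 ← R2 − 2·R1.
R3 ← R3 + 2·R1.
R4 ← R4 − 3·R1.
Swap R2 and R3.
R2 ← R2 / (3).
R4 ← R4 − 4·R2.
R3 ← R3 / (-18/5).
R1 ← R1 − 4/5·R3.
R2 ← R2 − 28/15·R3.
R4 ← R4 + 88/15·R3.
R4 ← R4 / (125/9).
R1 ← R1 + 2/3·R4.
R2 ← R2 + 32/9·R4.
R3 ← R3 − 4/3·R4.
Rank is 4 with 5 unknowns, leaving x_5 free.

infinitely many solutions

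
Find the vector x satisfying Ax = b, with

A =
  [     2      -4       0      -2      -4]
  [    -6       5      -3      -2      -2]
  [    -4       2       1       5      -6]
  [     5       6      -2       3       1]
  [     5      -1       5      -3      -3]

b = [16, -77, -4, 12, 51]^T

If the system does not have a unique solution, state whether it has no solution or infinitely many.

x_1 = 6, x_2 = -3, x_3 = 6, x_4 = 4, x_5 = 0

Row-reduce the augmented matrix:
R1 ← R1 / (2).
R2 ← R2 + 6·R1.
R3 ← R3 + 4·R1.
R4 ← R4 − 5·R1.
R5 ← R5 − 5·R1.
R2 ← R2 / (-7).
R1 ← R1 + 2·R2.
R3 ← R3 + 6·R2.
R4 ← R4 − 16·R2.
R5 ← R5 − 9·R2.
R3 ← R3 / (25/7).
R1 ← R1 − 6/7·R3.
R2 ← R2 − 3/7·R3.
R4 ← R4 + 62/7·R3.
R5 ← R5 − 8/7·R3.
R4 ← R4 / (46/5).
R1 ← R1 + 3/5·R4.
R2 ← R2 − 1/5·R4.
R3 ← R3 − 11/5·R4.
R5 ← R5 + 54/5·R4.
R5 ← R5 / (-4696/115).
R1 ← R1 − 181/230·R5.
R2 ← R2 − 129/46·R5.
R3 ← R3 − 1299/230·R5.
R4 ← R4 + 649/230·R5.
Reading off the reduced rows gives x_1 = 6, x_2 = -3, x_3 = 6, x_4 = 4, x_5 = 0.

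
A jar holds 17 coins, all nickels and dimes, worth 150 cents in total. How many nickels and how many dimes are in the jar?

Let n = nickels, d = dimes.
  n + d = 17
  5n + 10d = 150
Row-reduce the augmented matrix:
R2 ← R2 − 5·R1.
R2 ← R2 / (5).
R1 ← R1 − 1·R2.
Reading off the reduced rows gives n = 4, d = 13.

nickels: 4, dimes: 13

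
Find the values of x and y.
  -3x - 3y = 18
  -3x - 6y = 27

Row-reduce the augmented matrix:
R1 ← R1 / (-3).
R2 ← R2 + 3·R1.
R2 ← R2 / (-3).
R1 ← R1 − 1·R2.
Reading off the reduced rows gives x = -3, y = -3.

x = -3, y = -3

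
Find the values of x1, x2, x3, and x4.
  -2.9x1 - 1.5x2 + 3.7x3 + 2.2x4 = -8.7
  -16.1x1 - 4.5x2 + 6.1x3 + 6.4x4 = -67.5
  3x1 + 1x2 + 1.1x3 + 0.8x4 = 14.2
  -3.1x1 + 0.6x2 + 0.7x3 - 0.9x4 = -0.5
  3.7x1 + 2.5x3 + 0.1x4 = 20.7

x1 = 3, x2 = 4, x3 = 4, x4 = -4

Row-reduce the augmented matrix:
R1 ← R1 / (-29/10).
R2 ← R2 + 161/10·R1.
R3 ← R3 − 3·R1.
R4 ← R4 + 31/10·R1.
R5 ← R5 − 37/10·R1.
R2 ← R2 / (111/29).
R1 ← R1 − 15/29·R2.
R3 ← R3 + 16/29·R2.
R4 ← R4 − 639/290·R2.
R5 ← R5 + 111/58·R2.
R3 ← R3 / (1053/370).
R1 ← R1 − 25/37·R3.
R2 ← R2 + 698/185·R3.
R4 ← R4 − 4679/925·R3.
R4 ← R4 / (-11356/2925).
R1 ← R1 + 59/117·R4.
R2 ← R2 − 847/585·R4.
R3 ← R3 − 92/117·R4.
R5 reduces to 0 = 0, so the extra equation is consistent.
Reading off the reduced rows gives x1 = 3, x2 = 4, x3 = 4, x4 = -4.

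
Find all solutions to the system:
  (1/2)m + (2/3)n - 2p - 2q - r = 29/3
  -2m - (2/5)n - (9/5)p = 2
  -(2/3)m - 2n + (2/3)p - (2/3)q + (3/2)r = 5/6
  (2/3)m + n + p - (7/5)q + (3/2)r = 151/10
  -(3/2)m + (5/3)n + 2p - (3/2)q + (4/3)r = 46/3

Row-reduce the augmented matrix:
R1 ← R1 / (1/2).
R2 ← R2 + 2·R1.
R3 ← R3 + 2/3·R1.
R4 ← R4 − 2/3·R1.
R5 ← R5 + 3/2·R1.
R2 ← R2 / (34/15).
R1 ← R1 − 4/3·R2.
R3 ← R3 + 10/9·R2.
R4 ← R4 − 1/9·R2.
R5 ← R5 − 11/3·R2.
R3 ← R3 / (-347/51).
R1 ← R1 − 30/17·R3.
R2 ← R2 + 147/34·R3.
R4 ← R4 − 141/34·R3.
R5 ← R5 − 403/34·R3.
R4 ← R4 / (-4794/1735).
R1 ← R1 + 408/347·R4.
R2 ← R2 − 375/347·R4.
R3 ← R3 − 370/347·R4.
R5 ← R5 + 4995/694·R4.
R5 ← R5 / (-129023/38352).
R1 ← R1 + 44/47·R5.
R2 ← R2 − 847/6392·R5.
R3 ← R3 − 9691/9588·R5.
R4 ← R4 + 13435/19176·R5.
Reading off the reduced rows gives m = 0, n = 4, p = -2, q = -4, r = 5.

m = 0, n = 4, p = -2, q = -4, r = 5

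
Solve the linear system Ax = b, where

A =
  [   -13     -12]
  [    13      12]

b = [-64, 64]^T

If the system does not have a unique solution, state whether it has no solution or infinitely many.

infinitely many solutions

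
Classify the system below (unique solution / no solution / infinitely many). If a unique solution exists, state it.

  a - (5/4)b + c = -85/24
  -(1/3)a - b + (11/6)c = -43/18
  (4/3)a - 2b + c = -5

a = -1, b = 3/2, c = -2/3

Row-reduce the augmented matrix:
R2 ← R2 + 1/3·R1.
R3 ← R3 − 4/3·R1.
R2 ← R2 / (-17/12).
R1 ← R1 + 5/4·R2.
R3 ← R3 + 1/3·R2.
R3 ← R3 / (-43/51).
R1 ← R1 + 31/34·R3.
R2 ← R2 + 26/17·R3.
Reading off the reduced rows gives a = -1, b = 3/2, c = -2/3.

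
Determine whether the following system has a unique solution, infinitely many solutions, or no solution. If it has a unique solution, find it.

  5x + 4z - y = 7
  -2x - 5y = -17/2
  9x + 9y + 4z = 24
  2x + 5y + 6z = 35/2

x = 1/2, y = 3/2, z = 3/2

Row-reduce the augmented matrix:
R1 ← R1 / (5).
R2 ← R2 + 2·R1.
R3 ← R3 − 9·R1.
R4 ← R4 − 2·R1.
R2 ← R2 / (-27/5).
R1 ← R1 + 1/5·R2.
R3 ← R3 − 54/5·R2.
R4 ← R4 − 27/5·R2.
Swap R3 and R4.
R3 ← R3 / (6).
R1 ← R1 − 20/27·R3.
R2 ← R2 + 8/27·R3.
R4 reduces to 0 = 0, so the extra equation is consistent.
Reading off the reduced rows gives x = 1/2, y = 3/2, z = 3/2.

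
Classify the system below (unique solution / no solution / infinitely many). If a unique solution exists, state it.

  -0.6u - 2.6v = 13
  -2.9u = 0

u = 0, v = -5

Row-reduce the augmented matrix:
R1 ← R1 / (-3/5).
R2 ← R2 + 29/10·R1.
R2 ← R2 / (377/30).
R1 ← R1 − 13/3·R2.
Reading off the reduced rows gives u = 0, v = -5.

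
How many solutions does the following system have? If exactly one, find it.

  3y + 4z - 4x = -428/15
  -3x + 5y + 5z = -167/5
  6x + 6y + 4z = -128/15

Row-reduce the augmented matrix:
R1 ← R1 / (-4).
R2 ← R2 + 3·R1.
R3 ← R3 − 6·R1.
R2 ← R2 / (11/4).
R1 ← R1 + 3/4·R2.
R3 ← R3 − 21/2·R2.
R3 ← R3 / (26/11).
R1 ← R1 + 5/11·R3.
R2 ← R2 − 8/11·R3.
Reading off the reduced rows gives x = 14/5, y = -8/3, z = -7/3.

x = 14/5, y = -8/3, z = -7/3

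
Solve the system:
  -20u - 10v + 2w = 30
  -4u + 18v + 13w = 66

Row-reduce:
R1 ← R1 / (-20).
R2 ← R2 + 4·R1.
R2 ← R2 / (20).
R1 ← R1 − 1/2·R2.
Rank is 2 with 3 unknowns, leaving w free.

infinitely many solutions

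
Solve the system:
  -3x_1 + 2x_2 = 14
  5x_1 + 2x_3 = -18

Row-reduce:
R1 ← R1 / (-3).
R2 ← R2 − 5·R1.
R2 ← R2 / (10/3).
R1 ← R1 + 2/3·R2.
Rank is 2 with 3 unknowns, leaving x_3 free.

infinitely many solutions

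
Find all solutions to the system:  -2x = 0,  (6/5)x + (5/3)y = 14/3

x = 0, y = 14/5

Row-reduce the augmented matrix:
R1 ← R1 / (-2).
R2 ← R2 − 6/5·R1.
R2 ← R2 / (5/3).
Reading off the reduced rows gives x = 0, y = 14/5.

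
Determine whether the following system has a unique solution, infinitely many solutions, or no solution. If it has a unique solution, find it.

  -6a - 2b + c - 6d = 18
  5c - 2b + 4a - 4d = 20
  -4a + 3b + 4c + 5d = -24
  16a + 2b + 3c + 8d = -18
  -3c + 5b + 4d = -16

no solution

Row-reduce:
R1 ← R1 / (-6).
R2 ← R2 − 4·R1.
R3 ← R3 + 4·R1.
R4 ← R4 − 16·R1.
R2 ← R2 / (-10/3).
R1 ← R1 − 1/3·R2.
R3 ← R3 − 13/3·R2.
R4 ← R4 + 10/3·R2.
R5 ← R5 − 5·R2.
R3 ← R3 / (107/10).
R1 ← R1 − 2/5·R3.
R2 ← R2 + 17/10·R3.
R5 ← R5 − 11/2·R3.
Swap R4 and R5.
R4 ← R4 / (-779/107).
R1 ← R1 − 27/107·R4.
R2 ← R2 − 233/107·R4.
R3 ← R3 + 14/107·R4.
Row 5 reduces to 0 = -2, a contradiction. The system is inconsistent.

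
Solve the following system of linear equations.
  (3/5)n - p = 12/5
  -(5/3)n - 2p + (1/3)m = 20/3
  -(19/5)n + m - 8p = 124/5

infinitely many solutions

Row-reduce:
Swap R1 and R2.
R1 ← R1 / (1/3).
R3 ← R3 − 1·R1.
R2 ← R2 / (3/5).
R1 ← R1 + 5·R2.
R3 ← R3 − 6/5·R2.
Rank is 2 with 3 unknowns, leaving p free.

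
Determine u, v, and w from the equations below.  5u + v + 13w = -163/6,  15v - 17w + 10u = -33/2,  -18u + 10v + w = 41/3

Row-reduce the augmented matrix:
R1 ← R1 / (5).
R2 ← R2 − 10·R1.
R3 ← R3 + 18·R1.
R2 ← R2 / (13).
R1 ← R1 − 1/5·R2.
R3 ← R3 − 68/5·R2.
R3 ← R3 / (6031/65).
R1 ← R1 − 212/65·R3.
R2 ← R2 + 43/13·R3.
Reading off the reduced rows gives u = -5/3, v = -3/2, w = -4/3.

u = -5/3, v = -3/2, w = -4/3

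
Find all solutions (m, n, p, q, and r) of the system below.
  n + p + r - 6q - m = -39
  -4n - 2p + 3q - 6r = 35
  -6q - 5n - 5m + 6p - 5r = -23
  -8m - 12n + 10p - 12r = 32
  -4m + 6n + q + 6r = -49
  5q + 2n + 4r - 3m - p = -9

m = 6, n = -3, p = 2, q = 5, r = -2

Row-reduce the augmented matrix:
R1 ← R1 / (-1).
R3 ← R3 + 5·R1.
R4 ← R4 + 8·R1.
R5 ← R5 + 4·R1.
R6 ← R6 + 3·R1.
R2 ← R2 / (-4).
R1 ← R1 + 1·R2.
R3 ← R3 + 10·R2.
R4 ← R4 + 20·R2.
R5 ← R5 − 2·R2.
R6 ← R6 + 1·R2.
R3 ← R3 / (6).
R1 ← R1 + 1/2·R3.
R2 ← R2 − 1/2·R3.
R4 ← R4 − 12·R3.
R5 ← R5 + 5·R3.
R6 ← R6 + 7/2·R3.
Swap R4 and R5.
R4 ← R4 / (161/4).
R1 ← R1 − 53/8·R4.
R2 ← R2 + 17/8·R4.
R3 ← R3 − 11/4·R4.
R6 ← R6 − 255/8·R4.
Swap R5 and R6.
R5 ← R5 / (1405/483).
R1 ← R1 − 191/483·R5.
R2 ← R2 − 604/483·R5.
R3 ← R3 − 298/483·R5.
R4 ← R4 − 38/483·R5.
R6 reduces to 0 = 0, so the extra equation is consistent.
Reading off the reduced rows gives m = 6, n = -3, p = 2, q = 5, r = -2.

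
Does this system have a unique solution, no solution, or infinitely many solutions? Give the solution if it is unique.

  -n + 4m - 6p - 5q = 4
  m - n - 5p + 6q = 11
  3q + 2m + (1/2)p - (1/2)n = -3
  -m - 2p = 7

Row-reduce:
R1 ← R1 / (4).
R2 ← R2 − 1·R1.
R3 ← R3 − 2·R1.
R4 ← R4 + 1·R1.
R2 ← R2 / (-3/4).
R1 ← R1 + 1/4·R2.
R4 ← R4 + 1/4·R2.
R3 ← R3 / (7/2).
R1 ← R1 + 1/3·R3.
R2 ← R2 − 14/3·R3.
R4 ← R4 + 7/3·R3.
Row 4 reduces to 0 = 4/3, a contradiction. The system is inconsistent.

no solution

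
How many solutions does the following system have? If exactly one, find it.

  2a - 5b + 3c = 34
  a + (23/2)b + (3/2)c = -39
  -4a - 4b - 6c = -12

Row-reduce:
R1 ← R1 / (2).
R2 ← R2 − 1·R1.
R3 ← R3 + 4·R1.
R2 ← R2 / (14).
R1 ← R1 + 5/2·R2.
R3 ← R3 + 14·R2.
Rank is 2 with 3 unknowns, leaving c free.

infinitely many solutions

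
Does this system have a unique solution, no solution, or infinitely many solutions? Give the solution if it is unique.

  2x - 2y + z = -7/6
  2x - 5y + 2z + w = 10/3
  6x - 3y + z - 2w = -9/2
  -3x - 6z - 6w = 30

Row-reduce the augmented matrix:
R1 ← R1 / (2).
R2 ← R2 − 2·R1.
R3 ← R3 − 6·R1.
R4 ← R4 + 3·R1.
R2 ← R2 / (-3).
R1 ← R1 + 1·R2.
R3 ← R3 − 3·R2.
R4 ← R4 + 3·R2.
R3 ← R3 / (-1).
R1 ← R1 − 1/6·R3.
R2 ← R2 + 1/3·R3.
R4 ← R4 + 11/2·R3.
R4 ← R4 / (-3/2).
R1 ← R1 + 1/2·R4.
R3 ← R3 − 1·R4.
Reading off the reduced rows gives x = -3, y = -8/3, z = -1/2, w = -3.

x = -3, y = -8/3, z = -1/2, w = -3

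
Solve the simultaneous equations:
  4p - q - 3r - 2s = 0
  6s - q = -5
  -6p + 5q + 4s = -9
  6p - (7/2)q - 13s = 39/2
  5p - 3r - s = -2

Row-reduce:
R1 ← R1 / (4).
R3 ← R3 + 6·R1.
R4 ← R4 − 6·R1.
R5 ← R5 − 5·R1.
R2 ← R2 / (-1).
R1 ← R1 + 1/4·R2.
R3 ← R3 − 7/2·R2.
R4 ← R4 + 2·R2.
R5 ← R5 − 5/4·R2.
R3 ← R3 / (-9/2).
R1 ← R1 + 3/4·R3.
R4 ← R4 − 9/2·R3.
R5 ← R5 − 3/4·R3.
Swap R4 and R5.
R4 ← R4 / (38/3).
R1 ← R1 + 17/3·R4.
R2 ← R2 + 6·R4.
R3 ← R3 + 44/9·R4.
Row 5 reduces to 0 = 3, a contradiction. The system is inconsistent.

no solution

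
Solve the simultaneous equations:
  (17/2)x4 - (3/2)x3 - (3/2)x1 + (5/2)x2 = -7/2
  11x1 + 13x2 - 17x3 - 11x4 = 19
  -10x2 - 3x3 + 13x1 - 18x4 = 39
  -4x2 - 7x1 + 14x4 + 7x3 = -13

infinitely many solutions

Row-reduce:
R1 ← R1 / (-3/2).
R2 ← R2 − 11·R1.
R3 ← R3 − 13·R1.
R4 ← R4 + 7·R1.
R2 ← R2 / (94/3).
R1 ← R1 + 5/3·R2.
R3 ← R3 − 35/3·R2.
R4 ← R4 + 47/3·R2.
R3 ← R3 / (-262/47).
R1 ← R1 + 23/47·R3.
R2 ← R2 + 42/47·R3.
Rank is 3 with 4 unknowns, leaving x4 free.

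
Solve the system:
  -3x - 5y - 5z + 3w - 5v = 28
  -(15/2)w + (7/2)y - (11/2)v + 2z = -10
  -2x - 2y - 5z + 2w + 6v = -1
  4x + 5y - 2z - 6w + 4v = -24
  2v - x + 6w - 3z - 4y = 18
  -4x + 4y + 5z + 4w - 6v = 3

Row-reduce:
R1 ← R1 / (-3).
R3 ← R3 + 2·R1.
R4 ← R4 − 4·R1.
R5 ← R5 + 1·R1.
R6 ← R6 + 4·R1.
R2 ← R2 / (7/2).
R1 ← R1 − 5/3·R2.
R3 ← R3 − 4/3·R2.
R4 ← R4 + 5/3·R2.
R5 ← R5 + 7/3·R2.
R6 ← R6 − 32/3·R2.
R3 ← R3 / (-17/7).
R1 ← R1 − 5/7·R3.
R2 ← R2 − 4/7·R3.
R4 ← R4 + 54/7·R3.
R6 ← R6 − 39/7·R3.
R4 ← R4 / (-249/17).
R1 ← R1 − 58/17·R4.
R2 ← R2 + 25/17·R4.
R3 ← R3 + 20/17·R4.
R6 ← R6 − 500/17·R4.
Swap R5 and R6.
R5 ← R5 / (-9926/249).
R1 ← R1 + 508/249·R5.
R2 ← R2 − 1318/249·R5.
R3 ← R3 + 340/249·R5.
R4 ← R4 − 707/249·R5.
Row 6 reduces to 0 = 2, a contradiction. The system is inconsistent.

no solution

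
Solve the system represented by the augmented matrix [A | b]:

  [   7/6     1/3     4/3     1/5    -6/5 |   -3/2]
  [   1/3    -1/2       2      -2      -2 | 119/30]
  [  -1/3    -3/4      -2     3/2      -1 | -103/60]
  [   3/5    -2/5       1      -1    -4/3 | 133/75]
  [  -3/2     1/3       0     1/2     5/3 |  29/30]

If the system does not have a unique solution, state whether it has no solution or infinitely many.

x_1 = -1, x_2 = -13/5, x_3 = 1, x_4 = -1, x_5 = 1/2

Row-reduce the augmented matrix:
R1 ← R1 / (7/6).
R2 ← R2 − 1/3·R1.
R3 ← R3 + 1/3·R1.
R4 ← R4 − 3/5·R1.
R5 ← R5 + 3/2·R1.
R2 ← R2 / (-25/42).
R1 ← R1 − 2/7·R2.
R3 ← R3 + 55/84·R2.
R4 ← R4 + 4/7·R2.
R5 ← R5 − 16/21·R2.
R3 ← R3 / (-17/5).
R1 ← R1 − 48/25·R3.
R2 ← R2 + 68/25·R3.
R4 ← R4 + 31/25·R3.
R5 ← R5 − 284/75·R3.
R4 ← R4 / (-443/850).
R1 ← R1 − 114/85·R4.
R2 ← R2 − 2/5·R4.
R3 ← R3 + 191/170·R4.
R5 ← R5 − 1213/510·R4.
R5 ← R5 / (34487/19935).
R1 ← R1 − 548/2215·R5.
R2 ← R2 − 19516/6645·R5.
R3 ← R3 + 2192/1329·R5.
R4 ← R4 + 1784/1329·R5.
Reading off the reduced rows gives x_1 = -1, x_2 = -13/5, x_3 = 1, x_4 = -1, x_5 = 1/2.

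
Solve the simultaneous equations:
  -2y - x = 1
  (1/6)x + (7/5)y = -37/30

From equation 1: x = -1 − 2·y.
Substitute into equation 2 and solve: y = -1.
Then x = 1.

x = 1, y = -1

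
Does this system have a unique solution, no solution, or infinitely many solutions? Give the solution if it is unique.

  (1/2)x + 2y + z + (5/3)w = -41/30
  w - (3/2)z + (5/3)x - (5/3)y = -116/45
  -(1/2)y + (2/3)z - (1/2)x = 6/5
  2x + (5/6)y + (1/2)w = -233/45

Row-reduce the augmented matrix:
R1 ← R1 / (1/2).
R2 ← R2 − 5/3·R1.
R3 ← R3 + 1/2·R1.
R4 ← R4 − 2·R1.
R2 ← R2 / (-25/3).
R1 ← R1 − 4·R2.
R3 ← R3 − 3/2·R2.
R4 ← R4 + 43/6·R2.
R3 ← R3 / (239/300).
R1 ← R1 + 8/25·R3.
R2 ← R2 − 29/50·R3.
R4 ← R4 − 47/300·R3.
R4 ← R4 / (-10391/4302).
R1 ← R1 − 1066/717·R4.
R2 ← R2 + 50/717·R4.
R3 ← R3 − 254/239·R4.
Reading off the reduced rows gives x = -13/5, y = -1/3, z = -2/5, w = 3/5.

x = -13/5, y = -1/3, z = -2/5, w = 3/5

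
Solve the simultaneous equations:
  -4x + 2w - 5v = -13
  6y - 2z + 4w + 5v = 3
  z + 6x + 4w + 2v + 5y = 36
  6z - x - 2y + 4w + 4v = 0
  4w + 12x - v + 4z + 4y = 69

Row-reduce:
R1 ← R1 / (-4).
R3 ← R3 − 6·R1.
R4 ← R4 + 1·R1.
R5 ← R5 − 12·R1.
R2 ← R2 / (6).
R3 ← R3 − 5·R2.
R4 ← R4 + 2·R2.
R5 ← R5 − 4·R2.
R3 ← R3 / (8/3).
R2 ← R2 + 1/3·R3.
R4 ← R4 − 16/3·R3.
R5 ← R5 − 16/3·R3.
R4 ← R4 / (-5/2).
R1 ← R1 + 1/2·R4.
R2 ← R2 − 9/8·R4.
R3 ← R3 − 11/8·R4.
Rank is 4 with 5 unknowns, leaving v free.

infinitely many solutions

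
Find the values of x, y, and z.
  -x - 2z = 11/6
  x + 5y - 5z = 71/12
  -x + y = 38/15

x = -4/3, y = 6/5, z = -1/4

Row-reduce the augmented matrix:
R1 ← R1 / (-1).
R2 ← R2 − 1·R1.
R3 ← R3 + 1·R1.
R2 ← R2 / (5).
R3 ← R3 − 1·R2.
R3 ← R3 / (17/5).
R1 ← R1 − 2·R3.
R2 ← R2 + 7/5·R3.
Reading off the reduced rows gives x = -4/3, y = 6/5, z = -1/4.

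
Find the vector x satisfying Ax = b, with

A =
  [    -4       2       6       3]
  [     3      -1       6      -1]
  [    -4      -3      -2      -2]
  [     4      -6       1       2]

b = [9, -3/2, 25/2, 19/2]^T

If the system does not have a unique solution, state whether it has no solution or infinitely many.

x_1 = -2, x_2 = -5/2, x_3 = 1/2, x_4 = 1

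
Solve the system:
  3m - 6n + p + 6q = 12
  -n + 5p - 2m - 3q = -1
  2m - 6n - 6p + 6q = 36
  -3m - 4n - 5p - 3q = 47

Row-reduce the augmented matrix:
R1 ← R1 / (3).
R2 ← R2 + 2·R1.
R3 ← R3 − 2·R1.
R4 ← R4 + 3·R1.
R2 ← R2 / (-5).
R1 ← R1 + 2·R2.
R3 ← R3 + 2·R2.
R4 ← R4 + 10·R2.
R3 ← R3 / (-134/15).
R1 ← R1 + 29/15·R3.
R2 ← R2 + 17/15·R3.
R4 ← R4 + 46/3·R3.
R4 ← R4 / (-117/67).
R1 ← R1 − 84/67·R4.
R2 ← R2 + 27/67·R4.
R3 ← R3 + 12/67·R4.
Reading off the reduced rows gives m = -3, n = -5, p = -3, q = -1.

m = -3, n = -5, p = -3, q = -1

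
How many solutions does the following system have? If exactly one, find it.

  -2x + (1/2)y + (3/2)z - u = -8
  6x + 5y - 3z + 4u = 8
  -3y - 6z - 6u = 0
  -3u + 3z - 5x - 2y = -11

Row-reduce:
R1 ← R1 / (-2).
R2 ← R2 − 6·R1.
R4 ← R4 + 5·R1.
R2 ← R2 / (13/2).
R1 ← R1 + 1/4·R2.
R3 ← R3 + 3·R2.
R4 ← R4 + 13/4·R2.
R3 ← R3 / (-69/13).
R1 ← R1 + 9/13·R3.
R2 ← R2 − 3/13·R3.
Row 4 reduces to 0 = 1, a contradiction. The system is inconsistent.

no solution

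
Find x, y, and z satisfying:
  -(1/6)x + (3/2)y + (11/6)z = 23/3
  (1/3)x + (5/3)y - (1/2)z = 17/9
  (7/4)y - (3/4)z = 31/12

x = -3, y = 7/3, z = 2

Row-reduce the augmented matrix:
R1 ← R1 / (-1/6).
R2 ← R2 − 1/3·R1.
R2 ← R2 / (14/3).
R1 ← R1 + 9·R2.
R3 ← R3 − 7/4·R2.
R3 ← R3 / (-31/16).
R1 ← R1 + 137/28·R3.
R2 ← R2 − 19/28·R3.
Reading off the reduced rows gives x = -3, y = 7/3, z = 2.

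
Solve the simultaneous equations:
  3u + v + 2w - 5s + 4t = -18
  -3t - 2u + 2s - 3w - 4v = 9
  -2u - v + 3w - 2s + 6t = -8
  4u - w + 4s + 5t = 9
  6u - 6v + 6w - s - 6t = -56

u = -2, v = 2, w = -4, s = 2, t = 1

Row-reduce the augmented matrix:
R1 ← R1 / (3).
R2 ← R2 + 2·R1.
R3 ← R3 + 2·R1.
R4 ← R4 − 4·R1.
R5 ← R5 − 6·R1.
R2 ← R2 / (-10/3).
R1 ← R1 − 1/3·R2.
R3 ← R3 + 1/3·R2.
R4 ← R4 + 4/3·R2.
R5 ← R5 + 8·R2.
R3 ← R3 / (9/2).
R1 ← R1 − 1/2·R3.
R2 ← R2 − 1/2·R3.
R4 ← R4 + 3·R3.
R5 ← R5 − 6·R3.
R4 ← R4 / (116/15).
R1 ← R1 + 11/9·R4.
R2 ← R2 − 44/45·R4.
R3 ← R3 + 52/45·R4.
R5 ← R5 − 287/15·R4.
R5 ← R5 / (-1121/29).
R1 ← R1 − 106/87·R5.
R2 ← R2 + 137/87·R5.
R3 ← R3 − 241/87·R5.
R4 ← R4 − 21/29·R5.
Reading off the reduced rows gives u = -2, v = 2, w = -4, s = 2, t = 1.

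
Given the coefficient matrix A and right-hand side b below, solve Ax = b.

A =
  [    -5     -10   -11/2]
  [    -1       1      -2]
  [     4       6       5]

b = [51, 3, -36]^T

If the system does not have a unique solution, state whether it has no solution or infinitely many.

Row-reduce:
R1 ← R1 / (-5).
R2 ← R2 + 1·R1.
R3 ← R3 − 4·R1.
R2 ← R2 / (3).
R1 ← R1 − 2·R2.
R3 ← R3 + 2·R2.
Rank is 2 with 3 unknowns, leaving x_3 free.

infinitely many solutions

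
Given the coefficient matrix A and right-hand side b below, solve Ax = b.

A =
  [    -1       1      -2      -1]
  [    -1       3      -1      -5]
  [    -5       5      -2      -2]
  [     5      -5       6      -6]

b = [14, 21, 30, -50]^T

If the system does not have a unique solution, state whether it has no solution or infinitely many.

x_1 = 2, x_2 = 6, x_3 = -5, x_4 = 0

Row-reduce the augmented matrix:
R1 ← R1 / (-1).
R2 ← R2 + 1·R1.
R3 ← R3 + 5·R1.
R4 ← R4 − 5·R1.
R2 ← R2 / (2).
R1 ← R1 + 1·R2.
R3 ← R3 / (8).
R1 ← R1 − 5/2·R3.
R2 ← R2 − 1/2·R3.
R4 ← R4 + 4·R3.
R4 ← R4 / (-19/2).
R1 ← R1 + 31/16·R4.
R2 ← R2 + 35/16·R4.
R3 ← R3 − 3/8·R4.
Reading off the reduced rows gives x_1 = 2, x_2 = 6, x_3 = -5, x_4 = 0.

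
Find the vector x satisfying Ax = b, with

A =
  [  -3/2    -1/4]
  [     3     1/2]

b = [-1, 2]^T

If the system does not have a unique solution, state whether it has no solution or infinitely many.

Row-reduce:
R1 ← R1 / (-3/2).
R2 ← R2 − 3·R1.
Rank is 1 with 2 unknowns, leaving x_2 free.

infinitely many solutions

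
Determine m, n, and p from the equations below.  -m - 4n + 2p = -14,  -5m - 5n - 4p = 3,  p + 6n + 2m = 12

m = -2, n = 3, p = -2

Row-reduce the augmented matrix:
R1 ← R1 / (-1).
R2 ← R2 + 5·R1.
R3 ← R3 − 2·R1.
R2 ← R2 / (15).
R1 ← R1 − 4·R2.
R3 ← R3 + 2·R2.
R3 ← R3 / (47/15).
R1 ← R1 − 26/15·R3.
R2 ← R2 + 14/15·R3.
Reading off the reduced rows gives m = -2, n = 3, p = -2.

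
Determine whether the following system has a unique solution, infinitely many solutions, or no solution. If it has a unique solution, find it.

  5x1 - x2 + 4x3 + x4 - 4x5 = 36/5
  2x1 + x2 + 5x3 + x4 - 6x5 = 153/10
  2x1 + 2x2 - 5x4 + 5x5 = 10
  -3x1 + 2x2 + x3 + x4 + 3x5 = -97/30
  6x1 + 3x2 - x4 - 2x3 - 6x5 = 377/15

Row-reduce the augmented matrix:
R1 ← R1 / (5).
R2 ← R2 − 2·R1.
R3 ← R3 − 2·R1.
R4 ← R4 + 3·R1.
R5 ← R5 − 6·R1.
R2 ← R2 / (7/5).
R1 ← R1 + 1/5·R2.
R3 ← R3 − 12/5·R2.
R4 ← R4 − 7/5·R2.
R5 ← R5 − 21/5·R2.
R3 ← R3 / (-52/7).
R1 ← R1 − 9/7·R3.
R2 ← R2 − 17/7·R3.
R5 ← R5 + 17·R3.
R1 ← R1 + 43/52·R4.
R2 ← R2 + 87/52·R4.
R3 ← R3 − 45/52·R4.
R5 ← R5 − 557/52·R4.
R5 ← R5 / (-961/13).
R1 ← R1 − 67/13·R5.
R2 ← R2 − 128/13·R5.
R3 ← R3 + 81/13·R5.
R4 ← R4 − 5·R5.
Reading off the reduced rows gives x1 = 2/3, x2 = 3, x3 = 1/2, x4 = -7/3, x5 = -9/5.

x1 = 2/3, x2 = 3, x3 = 1/2, x4 = -7/3, x5 = -9/5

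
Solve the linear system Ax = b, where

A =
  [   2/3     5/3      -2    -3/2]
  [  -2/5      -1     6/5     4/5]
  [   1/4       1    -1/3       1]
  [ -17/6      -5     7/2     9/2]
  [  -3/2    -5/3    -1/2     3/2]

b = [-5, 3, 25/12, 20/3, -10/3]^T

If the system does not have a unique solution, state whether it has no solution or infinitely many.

Row-reduce the augmented matrix:
R1 ← R1 / (2/3).
R2 ← R2 + 2/5·R1.
R3 ← R3 − 1/4·R1.
R4 ← R4 + 17/6·R1.
R5 ← R5 + 3/2·R1.
Swap R2 and R3.
R2 ← R2 / (3/8).
R1 ← R1 − 5/2·R2.
R4 ← R4 − 25/12·R2.
R5 ← R5 − 25/12·R2.
Swap R3 and R4.
R3 ← R3 / (-395/54).
R1 ← R1 + 52/9·R3.
R2 ← R2 − 10/9·R3.
R5 ← R5 + 395/54·R3.
R4 ← R4 / (-1/10).
R1 ← R1 + 342/79·R4.
R2 ← R2 − 405/158·R4.
R3 ← R3 − 114/79·R4.
R5 reduces to 0 = 0, so the extra equation is consistent.
Reading off the reduced rows gives x_1 = -5, x_2 = 5, x_3 = 5, x_4 = 0.

x_1 = -5, x_2 = 5, x_3 = 5, x_4 = 0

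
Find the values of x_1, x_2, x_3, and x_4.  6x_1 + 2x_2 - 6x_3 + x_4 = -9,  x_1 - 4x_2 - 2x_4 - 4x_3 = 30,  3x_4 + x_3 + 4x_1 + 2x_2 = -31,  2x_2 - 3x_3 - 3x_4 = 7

Row-reduce the augmented matrix:
R1 ← R1 / (6).
R2 ← R2 − 1·R1.
R3 ← R3 − 4·R1.
R2 ← R2 / (-13/3).
R1 ← R1 − 1/3·R2.
R3 ← R3 − 2/3·R2.
R4 ← R4 − 2·R2.
R3 ← R3 / (59/13).
R1 ← R1 + 16/13·R3.
R2 ← R2 − 9/13·R3.
R4 ← R4 + 57/13·R3.
R4 ← R4 / (-122/59).
R1 ← R1 − 32/59·R4.
R2 ← R2 − 23/118·R4.
R3 ← R3 − 26/59·R4.
Reading off the reduced rows gives x_1 = -4, x_2 = -4, x_3 = -4, x_4 = -1.

x_1 = -4, x_2 = -4, x_3 = -4, x_4 = -1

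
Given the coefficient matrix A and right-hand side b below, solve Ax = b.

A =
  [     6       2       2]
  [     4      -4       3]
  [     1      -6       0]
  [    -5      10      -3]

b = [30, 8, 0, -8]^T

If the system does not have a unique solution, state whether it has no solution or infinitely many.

x_1 = 6, x_2 = 1, x_3 = -4

Row-reduce the augmented matrix:
R1 ← R1 / (6).
R2 ← R2 − 4·R1.
R3 ← R3 − 1·R1.
R4 ← R4 + 5·R1.
R2 ← R2 / (-16/3).
R1 ← R1 − 1/3·R2.
R3 ← R3 + 19/3·R2.
R4 ← R4 − 35/3·R2.
R3 ← R3 / (-37/16).
R1 ← R1 − 7/16·R3.
R2 ← R2 + 5/16·R3.
R4 ← R4 − 37/16·R3.
R4 reduces to 0 = 0, so the extra equation is consistent.
Reading off the reduced rows gives x_1 = 6, x_2 = 1, x_3 = -4.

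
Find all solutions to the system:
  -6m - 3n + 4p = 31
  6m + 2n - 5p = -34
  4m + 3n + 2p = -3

m = -2, n = -1, p = 4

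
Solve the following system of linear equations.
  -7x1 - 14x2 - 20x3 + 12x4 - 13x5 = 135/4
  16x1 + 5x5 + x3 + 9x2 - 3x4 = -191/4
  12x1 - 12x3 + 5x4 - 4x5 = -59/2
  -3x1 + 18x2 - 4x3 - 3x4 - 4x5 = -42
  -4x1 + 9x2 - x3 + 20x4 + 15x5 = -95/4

Row-reduce the augmented matrix:
R1 ← R1 / (-7).
R2 ← R2 − 16·R1.
R3 ← R3 − 12·R1.
R4 ← R4 + 3·R1.
R5 ← R5 + 4·R1.
R2 ← R2 / (-23).
R1 ← R1 − 2·R2.
R3 ← R3 + 24·R2.
R4 ← R4 − 24·R2.
R5 ← R5 − 17·R2.
R3 ← R3 / (60/161).
R1 ← R1 + 166/161·R3.
R2 ← R2 − 313/161·R3.
R4 ← R4 + 968/23·R3.
R5 ← R5 + 3642/161·R3.
R4 ← R4 / (397/15).
R1 ← R1 − 19/30·R4.
R2 ← R2 + 89/60·R4.
R3 ← R3 − 13/60·R4.
R5 ← R5 − 361/10·R4.
R5 ← R5 / (66357/794).
R1 ← R1 − 203/794·R5.
R2 ← R2 + 1327/1588·R5.
R3 ← R3 + 1073/1588·R5.
R4 ← R4 + 1205/397·R5.
Reading off the reduced rows gives x1 = -5/2, x2 = -3, x3 = -2, x4 = -5/2, x5 = 11/4.

x1 = -5/2, x2 = -3, x3 = -2, x4 = -5/2, x5 = 11/4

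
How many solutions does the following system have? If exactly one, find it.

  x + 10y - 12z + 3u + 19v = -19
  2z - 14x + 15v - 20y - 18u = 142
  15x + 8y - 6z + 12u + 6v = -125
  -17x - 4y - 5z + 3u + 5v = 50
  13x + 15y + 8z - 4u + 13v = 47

x = -5, y = 2, z = 5, u = -4, v = 2

Row-reduce the augmented matrix:
R2 ← R2 + 14·R1.
R3 ← R3 − 15·R1.
R4 ← R4 + 17·R1.
R5 ← R5 − 13·R1.
R2 ← R2 / (120).
R1 ← R1 − 10·R2.
R3 ← R3 + 142·R2.
R4 ← R4 − 166·R2.
R5 ← R5 + 115·R2.
R3 ← R3 / (-673/30).
R1 ← R1 − 11/6·R3.
R2 ← R2 + 83/60·R3.
R4 ← R4 − 619/30·R3.
R5 ← R5 − 59/12·R3.
R4 ← R4 / (11151/673).
R1 ← R1 − 420/673·R4.
R2 ← R2 − 651/1346·R4.
R3 ← R3 − 138/673·R4.
R5 ← R5 + 28277/1346·R4.
R5 ← R5 / (53603/1652).
R1 ← R1 − 23/59·R5.
R2 ← R2 + 147/236·R5.
R3 ← R3 + 1853/826·R5.
R4 ← R4 + 573/826·R5.
Reading off the reduced rows gives x = -5, y = 2, z = 5, u = -4, v = 2.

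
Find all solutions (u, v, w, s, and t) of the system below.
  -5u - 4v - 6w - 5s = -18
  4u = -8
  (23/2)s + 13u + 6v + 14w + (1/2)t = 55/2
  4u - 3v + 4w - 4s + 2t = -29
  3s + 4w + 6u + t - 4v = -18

Row-reduce:
R1 ← R1 / (-5).
R2 ← R2 − 4·R1.
R3 ← R3 − 13·R1.
R4 ← R4 − 4·R1.
R5 ← R5 − 6·R1.
R2 ← R2 / (-16/5).
R1 ← R1 − 4/5·R2.
R3 ← R3 + 22/5·R2.
R4 ← R4 + 31/5·R2.
R5 ← R5 + 44/5·R2.
R3 ← R3 / (5).
R2 ← R2 − 3/2·R3.
R4 ← R4 − 17/2·R3.
R5 ← R5 − 10·R3.
R4 ← R4 / (-141/20).
R2 ← R2 − 1/20·R4.
R3 ← R3 − 4/5·R4.
Row 5 reduces to 0 = -1, a contradiction. The system is inconsistent.

no solution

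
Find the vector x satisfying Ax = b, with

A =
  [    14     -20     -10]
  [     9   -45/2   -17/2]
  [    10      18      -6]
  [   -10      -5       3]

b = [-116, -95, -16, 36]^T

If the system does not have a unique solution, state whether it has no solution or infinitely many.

no solution

Row-reduce:
R1 ← R1 / (14).
R2 ← R2 − 9·R1.
R3 ← R3 − 10·R1.
R4 ← R4 + 10·R1.
R2 ← R2 / (-135/14).
R1 ← R1 + 10/7·R2.
R3 ← R3 − 226/7·R2.
R4 ← R4 + 135/7·R2.
R3 ← R3 / (-782/135).
R1 ← R1 + 11/27·R3.
R2 ← R2 − 29/135·R3.
Row 4 reduces to 0 = -6, a contradiction. The system is inconsistent.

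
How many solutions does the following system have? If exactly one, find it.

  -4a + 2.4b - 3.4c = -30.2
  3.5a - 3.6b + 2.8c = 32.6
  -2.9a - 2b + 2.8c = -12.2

a = 6, b = -4, c = -1

Row-reduce the augmented matrix:
R1 ← R1 / (-4).
R2 ← R2 − 7/2·R1.
R3 ← R3 + 29/10·R1.
R2 ← R2 / (-3/2).
R1 ← R1 + 3/5·R2.
R3 ← R3 + 187/50·R2.
R3 ← R3 / (2138/375).
R1 ← R1 − 23/25·R3.
R2 ← R2 − 7/60·R3.
Reading off the reduced rows gives a = 6, b = -4, c = -1.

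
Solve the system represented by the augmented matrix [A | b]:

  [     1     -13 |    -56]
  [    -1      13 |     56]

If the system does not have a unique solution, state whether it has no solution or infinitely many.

infinitely many solutions

Row-reduce:
R2 ← R2 + 1·R1.
Rank is 1 with 2 unknowns, leaving x_2 free.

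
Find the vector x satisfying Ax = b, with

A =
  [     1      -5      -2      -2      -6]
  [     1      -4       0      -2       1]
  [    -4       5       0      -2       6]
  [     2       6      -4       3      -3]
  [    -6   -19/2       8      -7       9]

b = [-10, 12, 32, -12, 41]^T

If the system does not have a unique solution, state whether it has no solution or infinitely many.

no solution

Row-reduce:
R2 ← R2 − 1·R1.
R3 ← R3 + 4·R1.
R4 ← R4 − 2·R1.
R5 ← R5 + 6·R1.
R1 ← R1 + 5·R2.
R3 ← R3 + 15·R2.
R4 ← R4 − 16·R2.
R5 ← R5 + 79/2·R2.
R3 ← R3 / (22).
R1 ← R1 − 8·R3.
R2 ← R2 − 2·R3.
R4 ← R4 + 32·R3.
R5 ← R5 − 75·R3.
R4 ← R4 / (-83/11).
R1 ← R1 − 18/11·R4.
R2 ← R2 − 10/11·R4.
R3 ← R3 + 5/11·R4.
R5 ← R5 − 166/11·R4.
Row 5 reduces to 0 = 1, a contradiction. The system is inconsistent.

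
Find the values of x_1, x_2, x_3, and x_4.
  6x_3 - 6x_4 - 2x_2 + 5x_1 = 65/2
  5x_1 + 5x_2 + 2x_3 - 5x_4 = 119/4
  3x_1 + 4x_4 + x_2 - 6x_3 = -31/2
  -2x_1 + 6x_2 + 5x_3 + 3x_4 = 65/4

Row-reduce the augmented matrix:
R1 ← R1 / (5).
R2 ← R2 − 5·R1.
R3 ← R3 − 3·R1.
R4 ← R4 + 2·R1.
R2 ← R2 / (7).
R1 ← R1 + 2/5·R2.
R3 ← R3 − 11/5·R2.
R4 ← R4 − 26/5·R2.
R3 ← R3 / (-292/35).
R1 ← R1 − 34/35·R3.
R2 ← R2 + 4/7·R3.
R4 ← R4 − 363/35·R3.
R4 ← R4 / (2603/292).
R1 ← R1 + 43/146·R4.
R2 ← R2 + 26/73·R4.
R3 ← R3 + 255/292·R4.
Reading off the reduced rows gives x_1 = 2, x_2 = 3/2, x_3 = 3, x_4 = -5/4.

x_1 = 2, x_2 = 3/2, x_3 = 3, x_4 = -5/4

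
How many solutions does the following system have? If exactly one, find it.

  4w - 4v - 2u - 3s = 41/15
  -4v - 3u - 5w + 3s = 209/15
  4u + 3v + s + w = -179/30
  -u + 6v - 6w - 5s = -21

u = -1, v = -3/2, w = 1/3, s = 11/5

Row-reduce the augmented matrix:
R1 ← R1 / (-2).
R2 ← R2 + 3·R1.
R3 ← R3 − 4·R1.
R4 ← R4 + 1·R1.
R2 ← R2 / (2).
R1 ← R1 − 2·R2.
R3 ← R3 + 5·R2.
R4 ← R4 − 8·R2.
R3 ← R3 / (-37/2).
R1 ← R1 − 9·R3.
R2 ← R2 + 11/2·R3.
R4 ← R4 − 36·R3.
R4 ← R4 / (-499/74).
R1 ← R1 − 51/74·R4.
R2 ← R2 + 25/74·R4.
R3 ← R3 + 55/74·R4.
Reading off the reduced rows gives u = -1, v = -3/2, w = 1/3, s = 11/5.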